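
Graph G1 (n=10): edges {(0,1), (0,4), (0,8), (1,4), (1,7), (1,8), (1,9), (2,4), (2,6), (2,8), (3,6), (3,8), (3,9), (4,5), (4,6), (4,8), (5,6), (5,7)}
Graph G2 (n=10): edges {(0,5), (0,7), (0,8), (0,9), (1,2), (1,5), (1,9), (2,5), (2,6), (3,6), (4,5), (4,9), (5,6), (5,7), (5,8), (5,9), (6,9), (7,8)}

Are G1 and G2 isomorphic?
No, not isomorphic

The graphs are NOT isomorphic.

Degrees in G1: deg(0)=3, deg(1)=5, deg(2)=3, deg(3)=3, deg(4)=6, deg(5)=3, deg(6)=4, deg(7)=2, deg(8)=5, deg(9)=2.
Sorted degree sequence of G1: [6, 5, 5, 4, 3, 3, 3, 3, 2, 2].
Degrees in G2: deg(0)=4, deg(1)=3, deg(2)=3, deg(3)=1, deg(4)=2, deg(5)=8, deg(6)=4, deg(7)=3, deg(8)=3, deg(9)=5.
Sorted degree sequence of G2: [8, 5, 4, 4, 3, 3, 3, 3, 2, 1].
The (sorted) degree sequence is an isomorphism invariant, so since G1 and G2 have different degree sequences they cannot be isomorphic.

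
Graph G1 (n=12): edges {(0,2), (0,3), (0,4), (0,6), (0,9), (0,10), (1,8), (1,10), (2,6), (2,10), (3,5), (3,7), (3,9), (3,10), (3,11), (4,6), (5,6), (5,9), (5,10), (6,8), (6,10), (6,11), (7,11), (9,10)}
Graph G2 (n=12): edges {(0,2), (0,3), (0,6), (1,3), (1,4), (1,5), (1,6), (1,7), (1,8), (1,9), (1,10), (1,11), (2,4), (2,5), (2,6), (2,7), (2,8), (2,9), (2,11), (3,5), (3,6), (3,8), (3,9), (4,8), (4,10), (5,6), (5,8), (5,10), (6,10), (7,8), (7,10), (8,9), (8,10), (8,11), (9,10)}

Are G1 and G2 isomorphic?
No, not isomorphic

The graphs are NOT isomorphic.

Counting triangles (3-cliques): G1 has 14, G2 has 32.
Triangle count is an isomorphism invariant, so differing triangle counts rule out isomorphism.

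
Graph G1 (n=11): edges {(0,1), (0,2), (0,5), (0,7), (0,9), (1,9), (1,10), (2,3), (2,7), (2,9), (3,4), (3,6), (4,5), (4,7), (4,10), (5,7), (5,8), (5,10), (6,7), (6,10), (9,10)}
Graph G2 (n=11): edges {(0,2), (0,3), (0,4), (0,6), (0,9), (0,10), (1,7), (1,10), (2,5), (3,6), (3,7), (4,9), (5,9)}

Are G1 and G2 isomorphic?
No, not isomorphic

The graphs are NOT isomorphic.

Connected components of G1: 1 component(s) with vertex sets [[0, 1, 2, 3, 4, 5, 6, 7, 8, 9, 10]], sizes [11].
Connected components of G2: 2 component(s) with vertex sets [[8], [0, 1, 2, 3, 4, 5, 6, 7, 9, 10]], sizes [1, 10].
The number of connected components (and the multiset of component sizes) is an isomorphism invariant — an isomorphism maps each component of G1 bijectively onto a component of G2. Since G1 has 1 component(s) and G2 has 2, they cannot be isomorphic.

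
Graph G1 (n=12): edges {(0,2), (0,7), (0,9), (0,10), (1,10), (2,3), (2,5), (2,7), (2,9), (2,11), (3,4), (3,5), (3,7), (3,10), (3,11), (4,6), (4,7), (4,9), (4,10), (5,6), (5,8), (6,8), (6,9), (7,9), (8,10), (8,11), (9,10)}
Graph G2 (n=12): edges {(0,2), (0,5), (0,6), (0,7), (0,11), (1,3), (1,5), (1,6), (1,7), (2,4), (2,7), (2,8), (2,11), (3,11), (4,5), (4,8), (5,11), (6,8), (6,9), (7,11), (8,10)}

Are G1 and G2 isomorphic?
No, not isomorphic

The graphs are NOT isomorphic.

Degrees in G1: deg(0)=4, deg(1)=1, deg(2)=6, deg(3)=6, deg(4)=5, deg(5)=4, deg(6)=4, deg(7)=5, deg(8)=4, deg(9)=6, deg(10)=6, deg(11)=3.
Sorted degree sequence of G1: [6, 6, 6, 6, 5, 5, 4, 4, 4, 4, 3, 1].
Degrees in G2: deg(0)=5, deg(1)=4, deg(2)=5, deg(3)=2, deg(4)=3, deg(5)=4, deg(6)=4, deg(7)=4, deg(8)=4, deg(9)=1, deg(10)=1, deg(11)=5.
Sorted degree sequence of G2: [5, 5, 5, 4, 4, 4, 4, 4, 3, 2, 1, 1].
The (sorted) degree sequence is an isomorphism invariant, so since G1 and G2 have different degree sequences they cannot be isomorphic.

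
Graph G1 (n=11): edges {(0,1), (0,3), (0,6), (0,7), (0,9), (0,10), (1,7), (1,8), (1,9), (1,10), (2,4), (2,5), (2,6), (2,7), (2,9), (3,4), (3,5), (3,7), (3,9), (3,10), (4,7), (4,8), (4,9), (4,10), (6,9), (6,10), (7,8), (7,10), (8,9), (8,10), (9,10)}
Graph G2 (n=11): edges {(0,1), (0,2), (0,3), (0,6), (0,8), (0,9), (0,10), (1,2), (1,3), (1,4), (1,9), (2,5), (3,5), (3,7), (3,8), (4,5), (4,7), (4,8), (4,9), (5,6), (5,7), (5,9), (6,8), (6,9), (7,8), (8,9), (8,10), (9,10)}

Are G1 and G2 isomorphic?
No, not isomorphic

The graphs are NOT isomorphic.

Counting triangles (3-cliques): G1 has 31, G2 has 19.
Triangle count is an isomorphism invariant, so differing triangle counts rule out isomorphism.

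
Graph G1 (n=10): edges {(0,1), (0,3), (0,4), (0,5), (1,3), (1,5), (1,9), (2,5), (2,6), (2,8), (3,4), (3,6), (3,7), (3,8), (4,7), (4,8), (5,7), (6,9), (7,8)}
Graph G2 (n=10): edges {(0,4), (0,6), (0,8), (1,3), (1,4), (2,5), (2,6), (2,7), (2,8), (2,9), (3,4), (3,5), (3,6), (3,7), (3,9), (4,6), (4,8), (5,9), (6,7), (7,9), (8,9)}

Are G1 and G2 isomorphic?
No, not isomorphic

The graphs are NOT isomorphic.

Counting triangles (3-cliques): G1 has 7, G2 has 11.
Triangle count is an isomorphism invariant, so differing triangle counts rule out isomorphism.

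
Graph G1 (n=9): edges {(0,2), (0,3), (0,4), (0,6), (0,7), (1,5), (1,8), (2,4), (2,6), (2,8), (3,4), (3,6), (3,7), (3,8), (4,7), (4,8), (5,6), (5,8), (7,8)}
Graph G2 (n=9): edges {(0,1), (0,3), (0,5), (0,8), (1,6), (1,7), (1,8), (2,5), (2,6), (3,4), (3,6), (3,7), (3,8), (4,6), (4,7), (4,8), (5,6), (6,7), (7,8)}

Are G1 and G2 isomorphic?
Yes, isomorphic

The graphs are isomorphic.
One valid mapping φ: V(G1) → V(G2): 0→8, 1→2, 2→1, 3→3, 4→7, 5→5, 6→0, 7→4, 8→6

Verify φ preserves adjacency — for each edge of G1, its image is an edge of G2:
  (0,2) → (φ(0),φ(2)) = (1,8) ∈ E(G2) ✓
  (0,3) → (φ(0),φ(3)) = (3,8) ∈ E(G2) ✓
  (0,4) → (φ(0),φ(4)) = (7,8) ∈ E(G2) ✓
  (0,6) → (φ(0),φ(6)) = (0,8) ∈ E(G2) ✓
  (0,7) → (φ(0),φ(7)) = (4,8) ∈ E(G2) ✓
  (1,5) → (φ(1),φ(5)) = (2,5) ∈ E(G2) ✓
  (1,8) → (φ(1),φ(8)) = (2,6) ∈ E(G2) ✓
  (2,4) → (φ(2),φ(4)) = (1,7) ∈ E(G2) ✓
  (2,6) → (φ(2),φ(6)) = (0,1) ∈ E(G2) ✓
  (2,8) → (φ(2),φ(8)) = (1,6) ∈ E(G2) ✓
  (3,4) → (φ(3),φ(4)) = (3,7) ∈ E(G2) ✓
  (3,6) → (φ(3),φ(6)) = (0,3) ∈ E(G2) ✓
  (3,7) → (φ(3),φ(7)) = (3,4) ∈ E(G2) ✓
  (3,8) → (φ(3),φ(8)) = (3,6) ∈ E(G2) ✓
  (4,7) → (φ(4),φ(7)) = (4,7) ∈ E(G2) ✓
  (4,8) → (φ(4),φ(8)) = (6,7) ∈ E(G2) ✓
  (5,6) → (φ(5),φ(6)) = (0,5) ∈ E(G2) ✓
  (5,8) → (φ(5),φ(8)) = (5,6) ∈ E(G2) ✓
  (7,8) → (φ(7),φ(8)) = (4,6) ∈ E(G2) ✓
All 19 edges of G1 map to edges of G2, and |E(G1)| = |E(G2)| = 19, so φ is a bijection on edges as well as vertices. Hence G1 ≅ G2.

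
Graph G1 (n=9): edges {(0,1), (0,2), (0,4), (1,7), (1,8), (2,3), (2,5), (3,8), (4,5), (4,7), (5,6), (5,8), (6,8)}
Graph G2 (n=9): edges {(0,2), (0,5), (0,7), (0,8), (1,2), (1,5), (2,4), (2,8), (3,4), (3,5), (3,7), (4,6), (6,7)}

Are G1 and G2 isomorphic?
Yes, isomorphic

The graphs are isomorphic.
One valid mapping φ: V(G1) → V(G2): 0→3, 1→4, 2→5, 3→1, 4→7, 5→0, 6→8, 7→6, 8→2

Verify φ preserves adjacency — for each edge of G1, its image is an edge of G2:
  (0,1) → (φ(0),φ(1)) = (3,4) ∈ E(G2) ✓
  (0,2) → (φ(0),φ(2)) = (3,5) ∈ E(G2) ✓
  (0,4) → (φ(0),φ(4)) = (3,7) ∈ E(G2) ✓
  (1,7) → (φ(1),φ(7)) = (4,6) ∈ E(G2) ✓
  (1,8) → (φ(1),φ(8)) = (2,4) ∈ E(G2) ✓
  (2,3) → (φ(2),φ(3)) = (1,5) ∈ E(G2) ✓
  (2,5) → (φ(2),φ(5)) = (0,5) ∈ E(G2) ✓
  (3,8) → (φ(3),φ(8)) = (1,2) ∈ E(G2) ✓
  (4,5) → (φ(4),φ(5)) = (0,7) ∈ E(G2) ✓
  (4,7) → (φ(4),φ(7)) = (6,7) ∈ E(G2) ✓
  (5,6) → (φ(5),φ(6)) = (0,8) ∈ E(G2) ✓
  (5,8) → (φ(5),φ(8)) = (0,2) ∈ E(G2) ✓
  (6,8) → (φ(6),φ(8)) = (2,8) ∈ E(G2) ✓
All 13 edges of G1 map to edges of G2, and |E(G1)| = |E(G2)| = 13, so φ is a bijection on edges as well as vertices. Hence G1 ≅ G2.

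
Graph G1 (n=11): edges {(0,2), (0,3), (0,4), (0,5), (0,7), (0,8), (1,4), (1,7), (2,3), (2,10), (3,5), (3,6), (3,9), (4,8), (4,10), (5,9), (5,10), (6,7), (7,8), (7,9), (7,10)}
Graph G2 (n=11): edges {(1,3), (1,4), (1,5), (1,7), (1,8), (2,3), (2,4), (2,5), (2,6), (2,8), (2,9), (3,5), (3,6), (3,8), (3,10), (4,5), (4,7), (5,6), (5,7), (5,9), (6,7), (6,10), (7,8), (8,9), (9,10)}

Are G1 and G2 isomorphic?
No, not isomorphic

The graphs are NOT isomorphic.

Connected components of G1: 1 component(s) with vertex sets [[0, 1, 2, 3, 4, 5, 6, 7, 8, 9, 10]], sizes [11].
Connected components of G2: 2 component(s) with vertex sets [[0], [1, 2, 3, 4, 5, 6, 7, 8, 9, 10]], sizes [1, 10].
The number of connected components (and the multiset of component sizes) is an isomorphism invariant — an isomorphism maps each component of G1 bijectively onto a component of G2. Since G1 has 1 component(s) and G2 has 2, they cannot be isomorphic.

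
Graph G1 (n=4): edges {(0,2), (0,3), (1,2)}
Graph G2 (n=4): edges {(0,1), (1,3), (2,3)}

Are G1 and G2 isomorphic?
Yes, isomorphic

The graphs are isomorphic.
One valid mapping φ: V(G1) → V(G2): 0→1, 1→2, 2→3, 3→0

Verify φ preserves adjacency — for each edge of G1, its image is an edge of G2:
  (0,2) → (φ(0),φ(2)) = (1,3) ∈ E(G2) ✓
  (0,3) → (φ(0),φ(3)) = (0,1) ∈ E(G2) ✓
  (1,2) → (φ(1),φ(2)) = (2,3) ∈ E(G2) ✓
All 3 edges of G1 map to edges of G2, and |E(G1)| = |E(G2)| = 3, so φ is a bijection on edges as well as vertices. Hence G1 ≅ G2.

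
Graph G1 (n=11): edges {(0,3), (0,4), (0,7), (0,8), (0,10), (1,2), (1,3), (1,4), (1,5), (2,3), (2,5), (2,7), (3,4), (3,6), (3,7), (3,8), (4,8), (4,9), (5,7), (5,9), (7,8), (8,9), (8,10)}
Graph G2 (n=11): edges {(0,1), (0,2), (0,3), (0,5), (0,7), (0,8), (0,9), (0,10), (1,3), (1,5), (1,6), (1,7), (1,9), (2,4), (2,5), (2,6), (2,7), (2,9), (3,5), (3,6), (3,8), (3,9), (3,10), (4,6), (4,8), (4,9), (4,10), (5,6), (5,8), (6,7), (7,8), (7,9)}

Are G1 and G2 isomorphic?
No, not isomorphic

The graphs are NOT isomorphic.

Counting triangles (3-cliques): G1 has 14, G2 has 27.
Triangle count is an isomorphism invariant, so differing triangle counts rule out isomorphism.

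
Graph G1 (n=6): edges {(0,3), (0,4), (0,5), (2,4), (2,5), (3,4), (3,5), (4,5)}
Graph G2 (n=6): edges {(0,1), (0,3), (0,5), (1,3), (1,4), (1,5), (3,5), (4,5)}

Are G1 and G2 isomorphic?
Yes, isomorphic

The graphs are isomorphic.
One valid mapping φ: V(G1) → V(G2): 0→0, 1→2, 2→4, 3→3, 4→5, 5→1

Verify φ preserves adjacency — for each edge of G1, its image is an edge of G2:
  (0,3) → (φ(0),φ(3)) = (0,3) ∈ E(G2) ✓
  (0,4) → (φ(0),φ(4)) = (0,5) ∈ E(G2) ✓
  (0,5) → (φ(0),φ(5)) = (0,1) ∈ E(G2) ✓
  (2,4) → (φ(2),φ(4)) = (4,5) ∈ E(G2) ✓
  (2,5) → (φ(2),φ(5)) = (1,4) ∈ E(G2) ✓
  (3,4) → (φ(3),φ(4)) = (3,5) ∈ E(G2) ✓
  (3,5) → (φ(3),φ(5)) = (1,3) ∈ E(G2) ✓
  (4,5) → (φ(4),φ(5)) = (1,5) ∈ E(G2) ✓
All 8 edges of G1 map to edges of G2, and |E(G1)| = |E(G2)| = 8, so φ is a bijection on edges as well as vertices. Hence G1 ≅ G2.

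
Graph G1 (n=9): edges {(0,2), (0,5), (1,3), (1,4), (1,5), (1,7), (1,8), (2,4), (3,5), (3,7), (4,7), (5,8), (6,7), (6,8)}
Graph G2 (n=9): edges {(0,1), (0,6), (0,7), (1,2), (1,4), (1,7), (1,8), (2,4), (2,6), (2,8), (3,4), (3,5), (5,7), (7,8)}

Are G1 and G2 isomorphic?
Yes, isomorphic

The graphs are isomorphic.
One valid mapping φ: V(G1) → V(G2): 0→5, 1→1, 2→3, 3→8, 4→4, 5→7, 6→6, 7→2, 8→0

Verify φ preserves adjacency — for each edge of G1, its image is an edge of G2:
  (0,2) → (φ(0),φ(2)) = (3,5) ∈ E(G2) ✓
  (0,5) → (φ(0),φ(5)) = (5,7) ∈ E(G2) ✓
  (1,3) → (φ(1),φ(3)) = (1,8) ∈ E(G2) ✓
  (1,4) → (φ(1),φ(4)) = (1,4) ∈ E(G2) ✓
  (1,5) → (φ(1),φ(5)) = (1,7) ∈ E(G2) ✓
  (1,7) → (φ(1),φ(7)) = (1,2) ∈ E(G2) ✓
  (1,8) → (φ(1),φ(8)) = (0,1) ∈ E(G2) ✓
  (2,4) → (φ(2),φ(4)) = (3,4) ∈ E(G2) ✓
  (3,5) → (φ(3),φ(5)) = (7,8) ∈ E(G2) ✓
  (3,7) → (φ(3),φ(7)) = (2,8) ∈ E(G2) ✓
  (4,7) → (φ(4),φ(7)) = (2,4) ∈ E(G2) ✓
  (5,8) → (φ(5),φ(8)) = (0,7) ∈ E(G2) ✓
  (6,7) → (φ(6),φ(7)) = (2,6) ∈ E(G2) ✓
  (6,8) → (φ(6),φ(8)) = (0,6) ∈ E(G2) ✓
All 14 edges of G1 map to edges of G2, and |E(G1)| = |E(G2)| = 14, so φ is a bijection on edges as well as vertices. Hence G1 ≅ G2.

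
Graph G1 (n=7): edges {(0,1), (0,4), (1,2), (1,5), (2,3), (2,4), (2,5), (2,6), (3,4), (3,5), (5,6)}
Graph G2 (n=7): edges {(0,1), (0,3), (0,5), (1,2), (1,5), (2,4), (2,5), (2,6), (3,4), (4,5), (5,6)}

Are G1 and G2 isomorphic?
Yes, isomorphic

The graphs are isomorphic.
One valid mapping φ: V(G1) → V(G2): 0→3, 1→4, 2→5, 3→1, 4→0, 5→2, 6→6

Verify φ preserves adjacency — for each edge of G1, its image is an edge of G2:
  (0,1) → (φ(0),φ(1)) = (3,4) ∈ E(G2) ✓
  (0,4) → (φ(0),φ(4)) = (0,3) ∈ E(G2) ✓
  (1,2) → (φ(1),φ(2)) = (4,5) ∈ E(G2) ✓
  (1,5) → (φ(1),φ(5)) = (2,4) ∈ E(G2) ✓
  (2,3) → (φ(2),φ(3)) = (1,5) ∈ E(G2) ✓
  (2,4) → (φ(2),φ(4)) = (0,5) ∈ E(G2) ✓
  (2,5) → (φ(2),φ(5)) = (2,5) ∈ E(G2) ✓
  (2,6) → (φ(2),φ(6)) = (5,6) ∈ E(G2) ✓
  (3,4) → (φ(3),φ(4)) = (0,1) ∈ E(G2) ✓
  (3,5) → (φ(3),φ(5)) = (1,2) ∈ E(G2) ✓
  (5,6) → (φ(5),φ(6)) = (2,6) ∈ E(G2) ✓
All 11 edges of G1 map to edges of G2, and |E(G1)| = |E(G2)| = 11, so φ is a bijection on edges as well as vertices. Hence G1 ≅ G2.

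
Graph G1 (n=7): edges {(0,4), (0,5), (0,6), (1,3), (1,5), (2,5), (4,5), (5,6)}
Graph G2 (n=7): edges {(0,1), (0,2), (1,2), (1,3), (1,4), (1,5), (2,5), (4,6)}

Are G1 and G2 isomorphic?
Yes, isomorphic

The graphs are isomorphic.
One valid mapping φ: V(G1) → V(G2): 0→2, 1→4, 2→3, 3→6, 4→0, 5→1, 6→5

Verify φ preserves adjacency — for each edge of G1, its image is an edge of G2:
  (0,4) → (φ(0),φ(4)) = (0,2) ∈ E(G2) ✓
  (0,5) → (φ(0),φ(5)) = (1,2) ∈ E(G2) ✓
  (0,6) → (φ(0),φ(6)) = (2,5) ∈ E(G2) ✓
  (1,3) → (φ(1),φ(3)) = (4,6) ∈ E(G2) ✓
  (1,5) → (φ(1),φ(5)) = (1,4) ∈ E(G2) ✓
  (2,5) → (φ(2),φ(5)) = (1,3) ∈ E(G2) ✓
  (4,5) → (φ(4),φ(5)) = (0,1) ∈ E(G2) ✓
  (5,6) → (φ(5),φ(6)) = (1,5) ∈ E(G2) ✓
All 8 edges of G1 map to edges of G2, and |E(G1)| = |E(G2)| = 8, so φ is a bijection on edges as well as vertices. Hence G1 ≅ G2.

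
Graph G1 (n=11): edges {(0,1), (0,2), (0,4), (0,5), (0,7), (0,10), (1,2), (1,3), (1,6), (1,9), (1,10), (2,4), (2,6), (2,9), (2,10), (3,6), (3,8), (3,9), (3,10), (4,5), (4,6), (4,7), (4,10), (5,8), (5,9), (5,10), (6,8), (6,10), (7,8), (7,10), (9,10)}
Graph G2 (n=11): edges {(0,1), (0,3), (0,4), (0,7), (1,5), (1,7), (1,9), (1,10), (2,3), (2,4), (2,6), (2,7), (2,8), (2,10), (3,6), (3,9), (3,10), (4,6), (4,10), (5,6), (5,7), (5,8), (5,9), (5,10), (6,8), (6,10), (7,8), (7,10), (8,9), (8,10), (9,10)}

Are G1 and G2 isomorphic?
Yes, isomorphic

The graphs are isomorphic.
One valid mapping φ: V(G1) → V(G2): 0→6, 1→5, 2→8, 3→1, 4→2, 5→3, 6→7, 7→4, 8→0, 9→9, 10→10

Verify φ preserves adjacency — for each edge of G1, its image is an edge of G2:
  (0,1) → (φ(0),φ(1)) = (5,6) ∈ E(G2) ✓
  (0,2) → (φ(0),φ(2)) = (6,8) ∈ E(G2) ✓
  (0,4) → (φ(0),φ(4)) = (2,6) ∈ E(G2) ✓
  (0,5) → (φ(0),φ(5)) = (3,6) ∈ E(G2) ✓
  (0,7) → (φ(0),φ(7)) = (4,6) ∈ E(G2) ✓
  (0,10) → (φ(0),φ(10)) = (6,10) ∈ E(G2) ✓
  (1,2) → (φ(1),φ(2)) = (5,8) ∈ E(G2) ✓
  (1,3) → (φ(1),φ(3)) = (1,5) ∈ E(G2) ✓
  (1,6) → (φ(1),φ(6)) = (5,7) ∈ E(G2) ✓
  (1,9) → (φ(1),φ(9)) = (5,9) ∈ E(G2) ✓
  (1,10) → (φ(1),φ(10)) = (5,10) ∈ E(G2) ✓
  (2,4) → (φ(2),φ(4)) = (2,8) ∈ E(G2) ✓
  (2,6) → (φ(2),φ(6)) = (7,8) ∈ E(G2) ✓
  (2,9) → (φ(2),φ(9)) = (8,9) ∈ E(G2) ✓
  (2,10) → (φ(2),φ(10)) = (8,10) ∈ E(G2) ✓
  (3,6) → (φ(3),φ(6)) = (1,7) ∈ E(G2) ✓
  (3,8) → (φ(3),φ(8)) = (0,1) ∈ E(G2) ✓
  (3,9) → (φ(3),φ(9)) = (1,9) ∈ E(G2) ✓
  (3,10) → (φ(3),φ(10)) = (1,10) ∈ E(G2) ✓
  (4,5) → (φ(4),φ(5)) = (2,3) ∈ E(G2) ✓
  (4,6) → (φ(4),φ(6)) = (2,7) ∈ E(G2) ✓
  (4,7) → (φ(4),φ(7)) = (2,4) ∈ E(G2) ✓
  (4,10) → (φ(4),φ(10)) = (2,10) ∈ E(G2) ✓
  (5,8) → (φ(5),φ(8)) = (0,3) ∈ E(G2) ✓
  (5,9) → (φ(5),φ(9)) = (3,9) ∈ E(G2) ✓
  (5,10) → (φ(5),φ(10)) = (3,10) ∈ E(G2) ✓
  (6,8) → (φ(6),φ(8)) = (0,7) ∈ E(G2) ✓
  (6,10) → (φ(6),φ(10)) = (7,10) ∈ E(G2) ✓
  (7,8) → (φ(7),φ(8)) = (0,4) ∈ E(G2) ✓
  (7,10) → (φ(7),φ(10)) = (4,10) ∈ E(G2) ✓
  (9,10) → (φ(9),φ(10)) = (9,10) ∈ E(G2) ✓
All 31 edges of G1 map to edges of G2, and |E(G1)| = |E(G2)| = 31, so φ is a bijection on edges as well as vertices. Hence G1 ≅ G2.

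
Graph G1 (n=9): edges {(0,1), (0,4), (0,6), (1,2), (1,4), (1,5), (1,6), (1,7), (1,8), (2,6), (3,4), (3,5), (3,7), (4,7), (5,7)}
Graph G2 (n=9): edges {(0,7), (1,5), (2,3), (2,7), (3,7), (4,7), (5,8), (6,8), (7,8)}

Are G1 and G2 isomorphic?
No, not isomorphic

The graphs are NOT isomorphic.

Counting triangles (3-cliques): G1 has 7, G2 has 1.
Triangle count is an isomorphism invariant, so differing triangle counts rule out isomorphism.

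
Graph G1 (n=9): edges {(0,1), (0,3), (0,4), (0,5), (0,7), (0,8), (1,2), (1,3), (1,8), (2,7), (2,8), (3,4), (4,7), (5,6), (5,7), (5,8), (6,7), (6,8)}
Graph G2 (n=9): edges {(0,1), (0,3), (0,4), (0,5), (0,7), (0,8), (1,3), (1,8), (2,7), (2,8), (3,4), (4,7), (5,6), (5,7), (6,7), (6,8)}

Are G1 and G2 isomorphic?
No, not isomorphic

The graphs are NOT isomorphic.

Counting edges: G1 has 18 edge(s); G2 has 16 edge(s).
Edge count is an isomorphism invariant (a bijection on vertices induces a bijection on edges), so differing edge counts rule out isomorphism.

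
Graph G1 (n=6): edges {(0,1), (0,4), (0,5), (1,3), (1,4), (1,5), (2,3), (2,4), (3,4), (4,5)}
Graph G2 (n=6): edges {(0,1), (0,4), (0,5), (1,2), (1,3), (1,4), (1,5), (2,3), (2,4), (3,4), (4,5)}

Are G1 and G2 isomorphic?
No, not isomorphic

The graphs are NOT isomorphic.

Counting edges: G1 has 10 edge(s); G2 has 11 edge(s).
Edge count is an isomorphism invariant (a bijection on vertices induces a bijection on edges), so differing edge counts rule out isomorphism.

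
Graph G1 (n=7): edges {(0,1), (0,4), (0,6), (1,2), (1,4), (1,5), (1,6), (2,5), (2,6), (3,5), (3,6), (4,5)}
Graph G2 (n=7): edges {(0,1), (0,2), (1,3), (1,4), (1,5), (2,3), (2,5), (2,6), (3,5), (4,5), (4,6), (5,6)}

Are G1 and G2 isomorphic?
Yes, isomorphic

The graphs are isomorphic.
One valid mapping φ: V(G1) → V(G2): 0→6, 1→5, 2→3, 3→0, 4→4, 5→1, 6→2

Verify φ preserves adjacency — for each edge of G1, its image is an edge of G2:
  (0,1) → (φ(0),φ(1)) = (5,6) ∈ E(G2) ✓
  (0,4) → (φ(0),φ(4)) = (4,6) ∈ E(G2) ✓
  (0,6) → (φ(0),φ(6)) = (2,6) ∈ E(G2) ✓
  (1,2) → (φ(1),φ(2)) = (3,5) ∈ E(G2) ✓
  (1,4) → (φ(1),φ(4)) = (4,5) ∈ E(G2) ✓
  (1,5) → (φ(1),φ(5)) = (1,5) ∈ E(G2) ✓
  (1,6) → (φ(1),φ(6)) = (2,5) ∈ E(G2) ✓
  (2,5) → (φ(2),φ(5)) = (1,3) ∈ E(G2) ✓
  (2,6) → (φ(2),φ(6)) = (2,3) ∈ E(G2) ✓
  (3,5) → (φ(3),φ(5)) = (0,1) ∈ E(G2) ✓
  (3,6) → (φ(3),φ(6)) = (0,2) ∈ E(G2) ✓
  (4,5) → (φ(4),φ(5)) = (1,4) ∈ E(G2) ✓
All 12 edges of G1 map to edges of G2, and |E(G1)| = |E(G2)| = 12, so φ is a bijection on edges as well as vertices. Hence G1 ≅ G2.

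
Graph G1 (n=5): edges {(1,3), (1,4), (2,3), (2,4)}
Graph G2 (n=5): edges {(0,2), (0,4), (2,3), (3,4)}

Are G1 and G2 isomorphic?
Yes, isomorphic

The graphs are isomorphic.
One valid mapping φ: V(G1) → V(G2): 0→1, 1→2, 2→4, 3→0, 4→3

Verify φ preserves adjacency — for each edge of G1, its image is an edge of G2:
  (1,3) → (φ(1),φ(3)) = (0,2) ∈ E(G2) ✓
  (1,4) → (φ(1),φ(4)) = (2,3) ∈ E(G2) ✓
  (2,3) → (φ(2),φ(3)) = (0,4) ∈ E(G2) ✓
  (2,4) → (φ(2),φ(4)) = (3,4) ∈ E(G2) ✓
All 4 edges of G1 map to edges of G2, and |E(G1)| = |E(G2)| = 4, so φ is a bijection on edges as well as vertices. Hence G1 ≅ G2.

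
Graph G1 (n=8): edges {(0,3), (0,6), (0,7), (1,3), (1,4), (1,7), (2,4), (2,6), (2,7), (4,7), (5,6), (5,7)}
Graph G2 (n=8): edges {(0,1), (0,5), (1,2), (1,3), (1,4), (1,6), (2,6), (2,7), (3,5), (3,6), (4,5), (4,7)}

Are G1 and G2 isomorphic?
Yes, isomorphic

The graphs are isomorphic.
One valid mapping φ: V(G1) → V(G2): 0→4, 1→2, 2→3, 3→7, 4→6, 5→0, 6→5, 7→1

Verify φ preserves adjacency — for each edge of G1, its image is an edge of G2:
  (0,3) → (φ(0),φ(3)) = (4,7) ∈ E(G2) ✓
  (0,6) → (φ(0),φ(6)) = (4,5) ∈ E(G2) ✓
  (0,7) → (φ(0),φ(7)) = (1,4) ∈ E(G2) ✓
  (1,3) → (φ(1),φ(3)) = (2,7) ∈ E(G2) ✓
  (1,4) → (φ(1),φ(4)) = (2,6) ∈ E(G2) ✓
  (1,7) → (φ(1),φ(7)) = (1,2) ∈ E(G2) ✓
  (2,4) → (φ(2),φ(4)) = (3,6) ∈ E(G2) ✓
  (2,6) → (φ(2),φ(6)) = (3,5) ∈ E(G2) ✓
  (2,7) → (φ(2),φ(7)) = (1,3) ∈ E(G2) ✓
  (4,7) → (φ(4),φ(7)) = (1,6) ∈ E(G2) ✓
  (5,6) → (φ(5),φ(6)) = (0,5) ∈ E(G2) ✓
  (5,7) → (φ(5),φ(7)) = (0,1) ∈ E(G2) ✓
All 12 edges of G1 map to edges of G2, and |E(G1)| = |E(G2)| = 12, so φ is a bijection on edges as well as vertices. Hence G1 ≅ G2.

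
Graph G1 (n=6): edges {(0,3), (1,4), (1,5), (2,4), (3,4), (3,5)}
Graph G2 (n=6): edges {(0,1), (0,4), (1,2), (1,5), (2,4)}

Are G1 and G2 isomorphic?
No, not isomorphic

The graphs are NOT isomorphic.

Connected components of G1: 1 component(s) with vertex sets [[0, 1, 2, 3, 4, 5]], sizes [6].
Connected components of G2: 2 component(s) with vertex sets [[3], [0, 1, 2, 4, 5]], sizes [1, 5].
The number of connected components (and the multiset of component sizes) is an isomorphism invariant — an isomorphism maps each component of G1 bijectively onto a component of G2. Since G1 has 1 component(s) and G2 has 2, they cannot be isomorphic.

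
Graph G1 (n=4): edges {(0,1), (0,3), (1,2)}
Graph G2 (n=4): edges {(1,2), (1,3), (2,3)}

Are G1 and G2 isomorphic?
No, not isomorphic

The graphs are NOT isomorphic.

Counting triangles (3-cliques): G1 has 0, G2 has 1.
Triangle count is an isomorphism invariant, so differing triangle counts rule out isomorphism.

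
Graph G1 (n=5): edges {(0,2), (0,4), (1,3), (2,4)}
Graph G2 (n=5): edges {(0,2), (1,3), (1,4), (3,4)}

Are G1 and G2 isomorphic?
Yes, isomorphic

The graphs are isomorphic.
One valid mapping φ: V(G1) → V(G2): 0→1, 1→2, 2→4, 3→0, 4→3

Verify φ preserves adjacency — for each edge of G1, its image is an edge of G2:
  (0,2) → (φ(0),φ(2)) = (1,4) ∈ E(G2) ✓
  (0,4) → (φ(0),φ(4)) = (1,3) ∈ E(G2) ✓
  (1,3) → (φ(1),φ(3)) = (0,2) ∈ E(G2) ✓
  (2,4) → (φ(2),φ(4)) = (3,4) ∈ E(G2) ✓
All 4 edges of G1 map to edges of G2, and |E(G1)| = |E(G2)| = 4, so φ is a bijection on edges as well as vertices. Hence G1 ≅ G2.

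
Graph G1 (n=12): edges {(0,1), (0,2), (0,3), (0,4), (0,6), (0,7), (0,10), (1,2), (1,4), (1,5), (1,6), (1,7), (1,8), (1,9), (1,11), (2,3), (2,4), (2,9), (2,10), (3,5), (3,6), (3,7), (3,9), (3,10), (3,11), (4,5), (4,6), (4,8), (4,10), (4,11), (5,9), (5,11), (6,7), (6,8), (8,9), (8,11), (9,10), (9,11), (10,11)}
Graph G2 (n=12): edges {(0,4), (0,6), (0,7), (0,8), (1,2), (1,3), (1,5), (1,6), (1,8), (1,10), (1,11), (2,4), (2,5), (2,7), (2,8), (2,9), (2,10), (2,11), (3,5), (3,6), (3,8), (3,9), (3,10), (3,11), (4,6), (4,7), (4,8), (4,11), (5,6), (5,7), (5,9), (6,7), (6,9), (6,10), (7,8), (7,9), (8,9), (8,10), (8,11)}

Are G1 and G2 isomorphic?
Yes, isomorphic

The graphs are isomorphic.
One valid mapping φ: V(G1) → V(G2): 0→7, 1→8, 2→9, 3→6, 4→2, 5→10, 6→4, 7→0, 8→11, 9→3, 10→5, 11→1

Verify φ preserves adjacency — for each edge of G1, its image is an edge of G2:
  (0,1) → (φ(0),φ(1)) = (7,8) ∈ E(G2) ✓
  (0,2) → (φ(0),φ(2)) = (7,9) ∈ E(G2) ✓
  (0,3) → (φ(0),φ(3)) = (6,7) ∈ E(G2) ✓
  (0,4) → (φ(0),φ(4)) = (2,7) ∈ E(G2) ✓
  (0,6) → (φ(0),φ(6)) = (4,7) ∈ E(G2) ✓
  (0,7) → (φ(0),φ(7)) = (0,7) ∈ E(G2) ✓
  (0,10) → (φ(0),φ(10)) = (5,7) ∈ E(G2) ✓
  (1,2) → (φ(1),φ(2)) = (8,9) ∈ E(G2) ✓
  (1,4) → (φ(1),φ(4)) = (2,8) ∈ E(G2) ✓
  (1,5) → (φ(1),φ(5)) = (8,10) ∈ E(G2) ✓
  (1,6) → (φ(1),φ(6)) = (4,8) ∈ E(G2) ✓
  (1,7) → (φ(1),φ(7)) = (0,8) ∈ E(G2) ✓
  (1,8) → (φ(1),φ(8)) = (8,11) ∈ E(G2) ✓
  (1,9) → (φ(1),φ(9)) = (3,8) ∈ E(G2) ✓
  (1,11) → (φ(1),φ(11)) = (1,8) ∈ E(G2) ✓
  (2,3) → (φ(2),φ(3)) = (6,9) ∈ E(G2) ✓
  (2,4) → (φ(2),φ(4)) = (2,9) ∈ E(G2) ✓
  (2,9) → (φ(2),φ(9)) = (3,9) ∈ E(G2) ✓
  (2,10) → (φ(2),φ(10)) = (5,9) ∈ E(G2) ✓
  (3,5) → (φ(3),φ(5)) = (6,10) ∈ E(G2) ✓
  (3,6) → (φ(3),φ(6)) = (4,6) ∈ E(G2) ✓
  (3,7) → (φ(3),φ(7)) = (0,6) ∈ E(G2) ✓
  (3,9) → (φ(3),φ(9)) = (3,6) ∈ E(G2) ✓
  (3,10) → (φ(3),φ(10)) = (5,6) ∈ E(G2) ✓
  (3,11) → (φ(3),φ(11)) = (1,6) ∈ E(G2) ✓
  (4,5) → (φ(4),φ(5)) = (2,10) ∈ E(G2) ✓
  (4,6) → (φ(4),φ(6)) = (2,4) ∈ E(G2) ✓
  (4,8) → (φ(4),φ(8)) = (2,11) ∈ E(G2) ✓
  (4,10) → (φ(4),φ(10)) = (2,5) ∈ E(G2) ✓
  (4,11) → (φ(4),φ(11)) = (1,2) ∈ E(G2) ✓
  (5,9) → (φ(5),φ(9)) = (3,10) ∈ E(G2) ✓
  (5,11) → (φ(5),φ(11)) = (1,10) ∈ E(G2) ✓
  (6,7) → (φ(6),φ(7)) = (0,4) ∈ E(G2) ✓
  (6,8) → (φ(6),φ(8)) = (4,11) ∈ E(G2) ✓
  (8,9) → (φ(8),φ(9)) = (3,11) ∈ E(G2) ✓
  (8,11) → (φ(8),φ(11)) = (1,11) ∈ E(G2) ✓
  (9,10) → (φ(9),φ(10)) = (3,5) ∈ E(G2) ✓
  (9,11) → (φ(9),φ(11)) = (1,3) ∈ E(G2) ✓
  (10,11) → (φ(10),φ(11)) = (1,5) ∈ E(G2) ✓
All 39 edges of G1 map to edges of G2, and |E(G1)| = |E(G2)| = 39, so φ is a bijection on edges as well as vertices. Hence G1 ≅ G2.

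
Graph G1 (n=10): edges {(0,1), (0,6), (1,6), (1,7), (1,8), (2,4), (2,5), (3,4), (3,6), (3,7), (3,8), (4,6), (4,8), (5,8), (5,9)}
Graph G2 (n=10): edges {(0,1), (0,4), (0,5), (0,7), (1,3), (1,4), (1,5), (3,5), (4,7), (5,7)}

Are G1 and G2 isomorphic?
No, not isomorphic

The graphs are NOT isomorphic.

Connected components of G1: 1 component(s) with vertex sets [[0, 1, 2, 3, 4, 5, 6, 7, 8, 9]], sizes [10].
Connected components of G2: 5 component(s) with vertex sets [[2], [6], [8], [9], [0, 1, 3, 4, 5, 7]], sizes [1, 1, 1, 1, 6].
The number of connected components (and the multiset of component sizes) is an isomorphism invariant — an isomorphism maps each component of G1 bijectively onto a component of G2. Since G1 has 1 component(s) and G2 has 5, they cannot be isomorphic.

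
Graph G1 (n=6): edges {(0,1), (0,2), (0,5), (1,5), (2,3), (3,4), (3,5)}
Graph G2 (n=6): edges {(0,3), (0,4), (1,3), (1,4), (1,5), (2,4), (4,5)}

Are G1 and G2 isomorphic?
No, not isomorphic

The graphs are NOT isomorphic.

Degrees in G1: deg(0)=3, deg(1)=2, deg(2)=2, deg(3)=3, deg(4)=1, deg(5)=3.
Sorted degree sequence of G1: [3, 3, 3, 2, 2, 1].
Degrees in G2: deg(0)=2, deg(1)=3, deg(2)=1, deg(3)=2, deg(4)=4, deg(5)=2.
Sorted degree sequence of G2: [4, 3, 2, 2, 2, 1].
The (sorted) degree sequence is an isomorphism invariant, so since G1 and G2 have different degree sequences they cannot be isomorphic.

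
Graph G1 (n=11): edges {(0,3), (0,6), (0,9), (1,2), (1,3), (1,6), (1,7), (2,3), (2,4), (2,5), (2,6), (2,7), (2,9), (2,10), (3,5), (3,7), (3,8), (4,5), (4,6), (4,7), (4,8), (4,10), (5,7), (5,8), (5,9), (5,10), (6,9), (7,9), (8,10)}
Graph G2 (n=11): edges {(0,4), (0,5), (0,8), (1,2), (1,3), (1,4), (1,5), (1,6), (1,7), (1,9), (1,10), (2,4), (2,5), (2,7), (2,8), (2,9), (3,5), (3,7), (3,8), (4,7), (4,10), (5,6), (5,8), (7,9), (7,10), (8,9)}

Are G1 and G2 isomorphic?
No, not isomorphic

The graphs are NOT isomorphic.

Degrees in G1: deg(0)=3, deg(1)=4, deg(2)=8, deg(3)=6, deg(4)=6, deg(5)=7, deg(6)=5, deg(7)=6, deg(8)=4, deg(9)=5, deg(10)=4.
Sorted degree sequence of G1: [8, 7, 6, 6, 6, 5, 5, 4, 4, 4, 3].
Degrees in G2: deg(0)=3, deg(1)=8, deg(2)=6, deg(3)=4, deg(4)=5, deg(5)=6, deg(6)=2, deg(7)=6, deg(8)=5, deg(9)=4, deg(10)=3.
Sorted degree sequence of G2: [8, 6, 6, 6, 5, 5, 4, 4, 3, 3, 2].
The (sorted) degree sequence is an isomorphism invariant, so since G1 and G2 have different degree sequences they cannot be isomorphic.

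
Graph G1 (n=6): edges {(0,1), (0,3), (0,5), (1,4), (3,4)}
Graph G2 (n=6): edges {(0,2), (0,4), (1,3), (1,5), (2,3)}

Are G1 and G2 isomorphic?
No, not isomorphic

The graphs are NOT isomorphic.

Degrees in G1: deg(0)=3, deg(1)=2, deg(2)=0, deg(3)=2, deg(4)=2, deg(5)=1.
Sorted degree sequence of G1: [3, 2, 2, 2, 1, 0].
Degrees in G2: deg(0)=2, deg(1)=2, deg(2)=2, deg(3)=2, deg(4)=1, deg(5)=1.
Sorted degree sequence of G2: [2, 2, 2, 2, 1, 1].
The (sorted) degree sequence is an isomorphism invariant, so since G1 and G2 have different degree sequences they cannot be isomorphic.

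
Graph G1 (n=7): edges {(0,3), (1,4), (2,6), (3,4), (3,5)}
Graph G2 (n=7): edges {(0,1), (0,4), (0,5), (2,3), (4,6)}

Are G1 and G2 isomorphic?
Yes, isomorphic

The graphs are isomorphic.
One valid mapping φ: V(G1) → V(G2): 0→1, 1→6, 2→2, 3→0, 4→4, 5→5, 6→3

Verify φ preserves adjacency — for each edge of G1, its image is an edge of G2:
  (0,3) → (φ(0),φ(3)) = (0,1) ∈ E(G2) ✓
  (1,4) → (φ(1),φ(4)) = (4,6) ∈ E(G2) ✓
  (2,6) → (φ(2),φ(6)) = (2,3) ∈ E(G2) ✓
  (3,4) → (φ(3),φ(4)) = (0,4) ∈ E(G2) ✓
  (3,5) → (φ(3),φ(5)) = (0,5) ∈ E(G2) ✓
All 5 edges of G1 map to edges of G2, and |E(G1)| = |E(G2)| = 5, so φ is a bijection on edges as well as vertices. Hence G1 ≅ G2.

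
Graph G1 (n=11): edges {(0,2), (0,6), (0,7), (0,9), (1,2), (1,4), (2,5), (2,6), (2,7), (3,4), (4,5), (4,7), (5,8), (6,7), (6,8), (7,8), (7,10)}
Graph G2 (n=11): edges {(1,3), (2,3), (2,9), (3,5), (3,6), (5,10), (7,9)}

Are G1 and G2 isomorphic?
No, not isomorphic

The graphs are NOT isomorphic.

Connected components of G1: 1 component(s) with vertex sets [[0, 1, 2, 3, 4, 5, 6, 7, 8, 9, 10]], sizes [11].
Connected components of G2: 4 component(s) with vertex sets [[0], [4], [8], [1, 2, 3, 5, 6, 7, 9, 10]], sizes [1, 1, 1, 8].
The number of connected components (and the multiset of component sizes) is an isomorphism invariant — an isomorphism maps each component of G1 bijectively onto a component of G2. Since G1 has 1 component(s) and G2 has 4, they cannot be isomorphic.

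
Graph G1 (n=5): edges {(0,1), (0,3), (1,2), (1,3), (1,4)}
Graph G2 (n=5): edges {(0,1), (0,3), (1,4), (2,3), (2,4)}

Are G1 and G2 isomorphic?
No, not isomorphic

The graphs are NOT isomorphic.

Degrees in G1: deg(0)=2, deg(1)=4, deg(2)=1, deg(3)=2, deg(4)=1.
Sorted degree sequence of G1: [4, 2, 2, 1, 1].
Degrees in G2: deg(0)=2, deg(1)=2, deg(2)=2, deg(3)=2, deg(4)=2.
Sorted degree sequence of G2: [2, 2, 2, 2, 2].
The (sorted) degree sequence is an isomorphism invariant, so since G1 and G2 have different degree sequences they cannot be isomorphic.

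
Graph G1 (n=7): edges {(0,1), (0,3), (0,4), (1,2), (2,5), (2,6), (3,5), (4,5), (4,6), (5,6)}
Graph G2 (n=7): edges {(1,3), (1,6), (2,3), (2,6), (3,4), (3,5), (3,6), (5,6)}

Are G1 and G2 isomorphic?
No, not isomorphic

The graphs are NOT isomorphic.

Degrees in G1: deg(0)=3, deg(1)=2, deg(2)=3, deg(3)=2, deg(4)=3, deg(5)=4, deg(6)=3.
Sorted degree sequence of G1: [4, 3, 3, 3, 3, 2, 2].
Degrees in G2: deg(0)=0, deg(1)=2, deg(2)=2, deg(3)=5, deg(4)=1, deg(5)=2, deg(6)=4.
Sorted degree sequence of G2: [5, 4, 2, 2, 2, 1, 0].
The (sorted) degree sequence is an isomorphism invariant, so since G1 and G2 have different degree sequences they cannot be isomorphic.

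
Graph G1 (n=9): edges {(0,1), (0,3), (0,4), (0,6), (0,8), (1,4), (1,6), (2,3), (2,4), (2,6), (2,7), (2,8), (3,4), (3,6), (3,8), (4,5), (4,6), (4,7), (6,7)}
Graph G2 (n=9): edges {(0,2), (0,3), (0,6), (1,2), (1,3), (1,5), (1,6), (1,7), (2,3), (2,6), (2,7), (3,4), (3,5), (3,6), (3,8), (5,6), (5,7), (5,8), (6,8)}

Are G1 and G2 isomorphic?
Yes, isomorphic

The graphs are isomorphic.
One valid mapping φ: V(G1) → V(G2): 0→5, 1→8, 2→2, 3→1, 4→3, 5→4, 6→6, 7→0, 8→7

Verify φ preserves adjacency — for each edge of G1, its image is an edge of G2:
  (0,1) → (φ(0),φ(1)) = (5,8) ∈ E(G2) ✓
  (0,3) → (φ(0),φ(3)) = (1,5) ∈ E(G2) ✓
  (0,4) → (φ(0),φ(4)) = (3,5) ∈ E(G2) ✓
  (0,6) → (φ(0),φ(6)) = (5,6) ∈ E(G2) ✓
  (0,8) → (φ(0),φ(8)) = (5,7) ∈ E(G2) ✓
  (1,4) → (φ(1),φ(4)) = (3,8) ∈ E(G2) ✓
  (1,6) → (φ(1),φ(6)) = (6,8) ∈ E(G2) ✓
  (2,3) → (φ(2),φ(3)) = (1,2) ∈ E(G2) ✓
  (2,4) → (φ(2),φ(4)) = (2,3) ∈ E(G2) ✓
  (2,6) → (φ(2),φ(6)) = (2,6) ∈ E(G2) ✓
  (2,7) → (φ(2),φ(7)) = (0,2) ∈ E(G2) ✓
  (2,8) → (φ(2),φ(8)) = (2,7) ∈ E(G2) ✓
  (3,4) → (φ(3),φ(4)) = (1,3) ∈ E(G2) ✓
  (3,6) → (φ(3),φ(6)) = (1,6) ∈ E(G2) ✓
  (3,8) → (φ(3),φ(8)) = (1,7) ∈ E(G2) ✓
  (4,5) → (φ(4),φ(5)) = (3,4) ∈ E(G2) ✓
  (4,6) → (φ(4),φ(6)) = (3,6) ∈ E(G2) ✓
  (4,7) → (φ(4),φ(7)) = (0,3) ∈ E(G2) ✓
  (6,7) → (φ(6),φ(7)) = (0,6) ∈ E(G2) ✓
All 19 edges of G1 map to edges of G2, and |E(G1)| = |E(G2)| = 19, so φ is a bijection on edges as well as vertices. Hence G1 ≅ G2.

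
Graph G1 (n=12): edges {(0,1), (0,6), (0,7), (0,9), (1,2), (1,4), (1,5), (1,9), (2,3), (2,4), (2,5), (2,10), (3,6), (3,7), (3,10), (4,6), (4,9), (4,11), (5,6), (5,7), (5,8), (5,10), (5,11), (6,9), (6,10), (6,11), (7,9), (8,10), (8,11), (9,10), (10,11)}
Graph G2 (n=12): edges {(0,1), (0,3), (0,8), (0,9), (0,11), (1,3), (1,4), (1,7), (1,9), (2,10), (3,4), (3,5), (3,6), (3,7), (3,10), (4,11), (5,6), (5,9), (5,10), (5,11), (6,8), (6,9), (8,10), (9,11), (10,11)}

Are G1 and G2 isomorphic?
No, not isomorphic

The graphs are NOT isomorphic.

Degrees in G1: deg(0)=4, deg(1)=5, deg(2)=5, deg(3)=4, deg(4)=5, deg(5)=7, deg(6)=7, deg(7)=4, deg(8)=3, deg(9)=6, deg(10)=7, deg(11)=5.
Sorted degree sequence of G1: [7, 7, 7, 6, 5, 5, 5, 5, 4, 4, 4, 3].
Degrees in G2: deg(0)=5, deg(1)=5, deg(2)=1, deg(3)=7, deg(4)=3, deg(5)=5, deg(6)=4, deg(7)=2, deg(8)=3, deg(9)=5, deg(10)=5, deg(11)=5.
Sorted degree sequence of G2: [7, 5, 5, 5, 5, 5, 5, 4, 3, 3, 2, 1].
The (sorted) degree sequence is an isomorphism invariant, so since G1 and G2 have different degree sequences they cannot be isomorphic.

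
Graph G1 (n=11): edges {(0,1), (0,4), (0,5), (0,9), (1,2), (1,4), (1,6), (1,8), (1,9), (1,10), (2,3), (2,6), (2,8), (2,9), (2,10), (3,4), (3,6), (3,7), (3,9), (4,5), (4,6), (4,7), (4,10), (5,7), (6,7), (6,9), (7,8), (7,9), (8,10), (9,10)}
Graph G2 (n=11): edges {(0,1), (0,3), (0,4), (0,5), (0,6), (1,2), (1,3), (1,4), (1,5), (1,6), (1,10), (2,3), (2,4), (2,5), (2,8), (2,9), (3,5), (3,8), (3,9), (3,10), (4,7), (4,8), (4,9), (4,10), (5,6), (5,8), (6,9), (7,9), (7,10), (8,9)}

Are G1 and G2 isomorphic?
Yes, isomorphic

The graphs are isomorphic.
One valid mapping φ: V(G1) → V(G2): 0→10, 1→1, 2→5, 3→8, 4→4, 5→7, 6→2, 7→9, 8→6, 9→3, 10→0

Verify φ preserves adjacency — for each edge of G1, its image is an edge of G2:
  (0,1) → (φ(0),φ(1)) = (1,10) ∈ E(G2) ✓
  (0,4) → (φ(0),φ(4)) = (4,10) ∈ E(G2) ✓
  (0,5) → (φ(0),φ(5)) = (7,10) ∈ E(G2) ✓
  (0,9) → (φ(0),φ(9)) = (3,10) ∈ E(G2) ✓
  (1,2) → (φ(1),φ(2)) = (1,5) ∈ E(G2) ✓
  (1,4) → (φ(1),φ(4)) = (1,4) ∈ E(G2) ✓
  (1,6) → (φ(1),φ(6)) = (1,2) ∈ E(G2) ✓
  (1,8) → (φ(1),φ(8)) = (1,6) ∈ E(G2) ✓
  (1,9) → (φ(1),φ(9)) = (1,3) ∈ E(G2) ✓
  (1,10) → (φ(1),φ(10)) = (0,1) ∈ E(G2) ✓
  (2,3) → (φ(2),φ(3)) = (5,8) ∈ E(G2) ✓
  (2,6) → (φ(2),φ(6)) = (2,5) ∈ E(G2) ✓
  (2,8) → (φ(2),φ(8)) = (5,6) ∈ E(G2) ✓
  (2,9) → (φ(2),φ(9)) = (3,5) ∈ E(G2) ✓
  (2,10) → (φ(2),φ(10)) = (0,5) ∈ E(G2) ✓
  (3,4) → (φ(3),φ(4)) = (4,8) ∈ E(G2) ✓
  (3,6) → (φ(3),φ(6)) = (2,8) ∈ E(G2) ✓
  (3,7) → (φ(3),φ(7)) = (8,9) ∈ E(G2) ✓
  (3,9) → (φ(3),φ(9)) = (3,8) ∈ E(G2) ✓
  (4,5) → (φ(4),φ(5)) = (4,7) ∈ E(G2) ✓
  (4,6) → (φ(4),φ(6)) = (2,4) ∈ E(G2) ✓
  (4,7) → (φ(4),φ(7)) = (4,9) ∈ E(G2) ✓
  (4,10) → (φ(4),φ(10)) = (0,4) ∈ E(G2) ✓
  (5,7) → (φ(5),φ(7)) = (7,9) ∈ E(G2) ✓
  (6,7) → (φ(6),φ(7)) = (2,9) ∈ E(G2) ✓
  (6,9) → (φ(6),φ(9)) = (2,3) ∈ E(G2) ✓
  (7,8) → (φ(7),φ(8)) = (6,9) ∈ E(G2) ✓
  (7,9) → (φ(7),φ(9)) = (3,9) ∈ E(G2) ✓
  (8,10) → (φ(8),φ(10)) = (0,6) ∈ E(G2) ✓
  (9,10) → (φ(9),φ(10)) = (0,3) ∈ E(G2) ✓
All 30 edges of G1 map to edges of G2, and |E(G1)| = |E(G2)| = 30, so φ is a bijection on edges as well as vertices. Hence G1 ≅ G2.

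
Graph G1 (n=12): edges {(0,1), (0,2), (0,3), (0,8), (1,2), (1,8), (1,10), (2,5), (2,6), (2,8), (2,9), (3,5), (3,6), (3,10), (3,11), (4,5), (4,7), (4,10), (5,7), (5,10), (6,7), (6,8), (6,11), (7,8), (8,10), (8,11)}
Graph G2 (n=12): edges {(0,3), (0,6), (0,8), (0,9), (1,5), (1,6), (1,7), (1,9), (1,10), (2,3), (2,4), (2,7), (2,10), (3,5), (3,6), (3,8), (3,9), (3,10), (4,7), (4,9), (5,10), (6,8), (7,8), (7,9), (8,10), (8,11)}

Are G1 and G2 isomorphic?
Yes, isomorphic

The graphs are isomorphic.
One valid mapping φ: V(G1) → V(G2): 0→6, 1→0, 2→8, 3→1, 4→4, 5→7, 6→10, 7→2, 8→3, 9→11, 10→9, 11→5

Verify φ preserves adjacency — for each edge of G1, its image is an edge of G2:
  (0,1) → (φ(0),φ(1)) = (0,6) ∈ E(G2) ✓
  (0,2) → (φ(0),φ(2)) = (6,8) ∈ E(G2) ✓
  (0,3) → (φ(0),φ(3)) = (1,6) ∈ E(G2) ✓
  (0,8) → (φ(0),φ(8)) = (3,6) ∈ E(G2) ✓
  (1,2) → (φ(1),φ(2)) = (0,8) ∈ E(G2) ✓
  (1,8) → (φ(1),φ(8)) = (0,3) ∈ E(G2) ✓
  (1,10) → (φ(1),φ(10)) = (0,9) ∈ E(G2) ✓
  (2,5) → (φ(2),φ(5)) = (7,8) ∈ E(G2) ✓
  (2,6) → (φ(2),φ(6)) = (8,10) ∈ E(G2) ✓
  (2,8) → (φ(2),φ(8)) = (3,8) ∈ E(G2) ✓
  (2,9) → (φ(2),φ(9)) = (8,11) ∈ E(G2) ✓
  (3,5) → (φ(3),φ(5)) = (1,7) ∈ E(G2) ✓
  (3,6) → (φ(3),φ(6)) = (1,10) ∈ E(G2) ✓
  (3,10) → (φ(3),φ(10)) = (1,9) ∈ E(G2) ✓
  (3,11) → (φ(3),φ(11)) = (1,5) ∈ E(G2) ✓
  (4,5) → (φ(4),φ(5)) = (4,7) ∈ E(G2) ✓
  (4,7) → (φ(4),φ(7)) = (2,4) ∈ E(G2) ✓
  (4,10) → (φ(4),φ(10)) = (4,9) ∈ E(G2) ✓
  (5,7) → (φ(5),φ(7)) = (2,7) ∈ E(G2) ✓
  (5,10) → (φ(5),φ(10)) = (7,9) ∈ E(G2) ✓
  (6,7) → (φ(6),φ(7)) = (2,10) ∈ E(G2) ✓
  (6,8) → (φ(6),φ(8)) = (3,10) ∈ E(G2) ✓
  (6,11) → (φ(6),φ(11)) = (5,10) ∈ E(G2) ✓
  (7,8) → (φ(7),φ(8)) = (2,3) ∈ E(G2) ✓
  (8,10) → (φ(8),φ(10)) = (3,9) ∈ E(G2) ✓
  (8,11) → (φ(8),φ(11)) = (3,5) ∈ E(G2) ✓
All 26 edges of G1 map to edges of G2, and |E(G1)| = |E(G2)| = 26, so φ is a bijection on edges as well as vertices. Hence G1 ≅ G2.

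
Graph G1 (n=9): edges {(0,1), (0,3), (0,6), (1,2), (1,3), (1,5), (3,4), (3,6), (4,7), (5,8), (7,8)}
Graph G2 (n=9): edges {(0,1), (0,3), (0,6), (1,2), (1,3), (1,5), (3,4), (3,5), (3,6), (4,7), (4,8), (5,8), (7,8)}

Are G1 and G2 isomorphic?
No, not isomorphic

The graphs are NOT isomorphic.

Counting edges: G1 has 11 edge(s); G2 has 13 edge(s).
Edge count is an isomorphism invariant (a bijection on vertices induces a bijection on edges), so differing edge counts rule out isomorphism.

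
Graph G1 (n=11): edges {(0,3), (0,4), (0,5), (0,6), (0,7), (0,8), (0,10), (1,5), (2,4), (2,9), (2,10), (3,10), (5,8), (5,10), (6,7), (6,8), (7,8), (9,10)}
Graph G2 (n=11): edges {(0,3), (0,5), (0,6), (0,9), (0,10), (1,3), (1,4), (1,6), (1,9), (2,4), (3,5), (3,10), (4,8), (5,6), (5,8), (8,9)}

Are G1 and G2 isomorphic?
No, not isomorphic

The graphs are NOT isomorphic.

Counting triangles (3-cliques): G1 has 8, G2 has 3.
Triangle count is an isomorphism invariant, so differing triangle counts rule out isomorphism.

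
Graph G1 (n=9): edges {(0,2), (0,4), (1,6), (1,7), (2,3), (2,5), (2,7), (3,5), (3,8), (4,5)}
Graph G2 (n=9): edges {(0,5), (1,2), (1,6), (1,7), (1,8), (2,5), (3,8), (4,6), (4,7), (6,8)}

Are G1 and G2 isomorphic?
Yes, isomorphic

The graphs are isomorphic.
One valid mapping φ: V(G1) → V(G2): 0→7, 1→5, 2→1, 3→8, 4→4, 5→6, 6→0, 7→2, 8→3

Verify φ preserves adjacency — for each edge of G1, its image is an edge of G2:
  (0,2) → (φ(0),φ(2)) = (1,7) ∈ E(G2) ✓
  (0,4) → (φ(0),φ(4)) = (4,7) ∈ E(G2) ✓
  (1,6) → (φ(1),φ(6)) = (0,5) ∈ E(G2) ✓
  (1,7) → (φ(1),φ(7)) = (2,5) ∈ E(G2) ✓
  (2,3) → (φ(2),φ(3)) = (1,8) ∈ E(G2) ✓
  (2,5) → (φ(2),φ(5)) = (1,6) ∈ E(G2) ✓
  (2,7) → (φ(2),φ(7)) = (1,2) ∈ E(G2) ✓
  (3,5) → (φ(3),φ(5)) = (6,8) ∈ E(G2) ✓
  (3,8) → (φ(3),φ(8)) = (3,8) ∈ E(G2) ✓
  (4,5) → (φ(4),φ(5)) = (4,6) ∈ E(G2) ✓
All 10 edges of G1 map to edges of G2, and |E(G1)| = |E(G2)| = 10, so φ is a bijection on edges as well as vertices. Hence G1 ≅ G2.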